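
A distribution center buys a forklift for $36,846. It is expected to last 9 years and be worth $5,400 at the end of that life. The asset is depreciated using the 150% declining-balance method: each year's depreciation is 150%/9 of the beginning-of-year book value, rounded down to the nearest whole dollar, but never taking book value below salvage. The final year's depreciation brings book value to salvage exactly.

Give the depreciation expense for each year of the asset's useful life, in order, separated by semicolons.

$6,141; $5,117; $4,264; $3,554; $2,961; $2,468; $2,056; $1,714; $3,171

Depreciable base = $36,846 − $5,400 = $31,446.
Year 1: ⌊$36,846 × 150%/9⌋ = $6,141. Book value $30,705.
Year 2: ⌊$30,705 × 150%/9⌋ = $5,117. Book value $25,588.
Year 3: ⌊$25,588 × 150%/9⌋ = $4,264. Book value $21,324.
Year 4: ⌊$21,324 × 150%/9⌋ = $3,554. Book value $17,770.
Year 5: ⌊$17,770 × 150%/9⌋ = $2,961. Book value $14,809.
Year 6: ⌊$14,809 × 150%/9⌋ = $2,468. Book value $12,341.
Year 7: ⌊$12,341 × 150%/9⌋ = $2,056. Book value $10,285.
Year 8: ⌊$10,285 × 150%/9⌋ = $1,714. Book value $8,571.
Year 9 (final): $8,571 − $5,400 = $3,171. Book value $5,400.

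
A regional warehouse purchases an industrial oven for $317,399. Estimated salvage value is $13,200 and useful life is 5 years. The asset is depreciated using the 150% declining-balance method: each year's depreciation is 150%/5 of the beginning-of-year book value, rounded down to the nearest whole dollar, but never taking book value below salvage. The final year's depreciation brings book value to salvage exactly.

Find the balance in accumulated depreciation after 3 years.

Depreciable base = $317,399 − $13,200 = $304,199.
Year 1: ⌊$317,399 × 150%/5⌋ = $95,219. Book value $222,180.
Year 2: ⌊$222,180 × 150%/5⌋ = $66,654. Book value $155,526.
Year 3: ⌊$155,526 × 150%/5⌋ = $46,657. Book value $108,869.
Accumulated through year 3 = $317,399 − $108,869 = $208,530.

$208,530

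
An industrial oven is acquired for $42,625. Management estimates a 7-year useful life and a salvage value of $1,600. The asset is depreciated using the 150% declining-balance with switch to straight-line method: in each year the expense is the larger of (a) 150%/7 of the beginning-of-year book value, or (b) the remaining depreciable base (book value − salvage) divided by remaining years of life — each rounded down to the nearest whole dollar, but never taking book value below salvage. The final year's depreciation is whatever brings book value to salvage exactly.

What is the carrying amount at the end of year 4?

$15,908

Depreciable base = $42,625 − $1,600 = $41,025.
Year 1: DB = ⌊$42,625 × 150%/7⌋ = $9,133; SL = ⌊$41,025/7⌋ = $5,860 → take DB $9,133. Book value $33,492.
Year 2: DB = ⌊$33,492 × 150%/7⌋ = $7,176; SL = ⌊$31,892/6⌋ = $5,315 → take DB $7,176. Book value $26,316.
Year 3: DB = ⌊$26,316 × 150%/7⌋ = $5,639; SL = ⌊$24,716/5⌋ = $4,943 → take DB $5,639. Book value $20,677.
Year 4: DB = ⌊$20,677 × 150%/7⌋ = $4,430; SL = ⌊$19,077/4⌋ = $4,769 → take SL $4,769. Book value $15,908.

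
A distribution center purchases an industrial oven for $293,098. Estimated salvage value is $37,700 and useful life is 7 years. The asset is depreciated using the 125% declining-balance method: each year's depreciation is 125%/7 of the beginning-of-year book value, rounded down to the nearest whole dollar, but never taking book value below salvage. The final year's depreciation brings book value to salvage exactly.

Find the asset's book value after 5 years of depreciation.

$109,615

Depreciable base = $293,098 − $37,700 = $255,398.
Year 1: ⌊$293,098 × 125%/7⌋ = $52,338. Book value $240,760.
Year 2: ⌊$240,760 × 125%/7⌋ = $42,992. Book value $197,768.
Year 3: ⌊$197,768 × 125%/7⌋ = $35,315. Book value $162,453.
Year 4: ⌊$162,453 × 125%/7⌋ = $29,009. Book value $133,444.
Year 5: ⌊$133,444 × 125%/7⌋ = $23,829. Book value $109,615.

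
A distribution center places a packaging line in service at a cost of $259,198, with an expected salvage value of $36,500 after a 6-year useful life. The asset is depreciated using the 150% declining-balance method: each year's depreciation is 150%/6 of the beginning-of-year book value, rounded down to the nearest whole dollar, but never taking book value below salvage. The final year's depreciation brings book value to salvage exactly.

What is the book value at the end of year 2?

$145,800

Depreciable base = $259,198 − $36,500 = $222,698.
Year 1: ⌊$259,198 × 150%/6⌋ = $64,799. Book value $194,399.
Year 2: ⌊$194,399 × 150%/6⌋ = $48,599. Book value $145,800.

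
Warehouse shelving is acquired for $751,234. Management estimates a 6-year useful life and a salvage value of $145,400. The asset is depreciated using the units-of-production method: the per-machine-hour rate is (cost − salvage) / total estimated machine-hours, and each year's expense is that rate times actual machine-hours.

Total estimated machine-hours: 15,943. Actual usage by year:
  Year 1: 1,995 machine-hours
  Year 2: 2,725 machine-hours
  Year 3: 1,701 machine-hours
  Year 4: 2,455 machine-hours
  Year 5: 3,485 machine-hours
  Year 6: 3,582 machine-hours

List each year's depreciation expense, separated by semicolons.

Depreciable base = $751,234 − $145,400 = $605,834.
Rate = $605,834 / 15,943 machine-hours = $38 per machine-hour.
Year 1: 1,995 × $38 = $75,810. Book value $675,424.
Year 2: 2,725 × $38 = $103,550. Book value $571,874.
Year 3: 1,701 × $38 = $64,638. Book value $507,236.
Year 4: 2,455 × $38 = $93,290. Book value $413,946.
Year 5: 3,485 × $38 = $132,430. Book value $281,516.
Year 6: 3,582 × $38 = $136,116. Book value $145,400.

$75,810; $103,550; $64,638; $93,290; $132,430; $136,116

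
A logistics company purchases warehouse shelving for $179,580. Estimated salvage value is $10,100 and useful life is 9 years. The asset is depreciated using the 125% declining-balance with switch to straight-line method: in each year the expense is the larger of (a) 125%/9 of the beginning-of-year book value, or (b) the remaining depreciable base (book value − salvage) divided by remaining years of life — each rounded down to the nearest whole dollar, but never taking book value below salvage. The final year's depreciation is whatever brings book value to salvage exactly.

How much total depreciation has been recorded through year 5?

Depreciable base = $179,580 − $10,100 = $169,480.
Year 1: DB = ⌊$179,580 × 125%/9⌋ = $24,941; SL = ⌊$169,480/9⌋ = $18,831 → take DB $24,941. Book value $154,639.
Year 2: DB = ⌊$154,639 × 125%/9⌋ = $21,477; SL = ⌊$144,539/8⌋ = $18,067 → take DB $21,477. Book value $133,162.
Year 3: DB = ⌊$133,162 × 125%/9⌋ = $18,494; SL = ⌊$123,062/7⌋ = $17,580 → take DB $18,494. Book value $114,668.
Year 4: DB = ⌊$114,668 × 125%/9⌋ = $15,926; SL = ⌊$104,568/6⌋ = $17,428 → take SL $17,428. Book value $97,240.
Year 5: DB = ⌊$97,240 × 125%/9⌋ = $13,505; SL = ⌊$87,140/5⌋ = $17,428 → take SL $17,428. Book value $79,812.
Accumulated through year 5 = $179,580 − $79,812 = $99,768.

$99,768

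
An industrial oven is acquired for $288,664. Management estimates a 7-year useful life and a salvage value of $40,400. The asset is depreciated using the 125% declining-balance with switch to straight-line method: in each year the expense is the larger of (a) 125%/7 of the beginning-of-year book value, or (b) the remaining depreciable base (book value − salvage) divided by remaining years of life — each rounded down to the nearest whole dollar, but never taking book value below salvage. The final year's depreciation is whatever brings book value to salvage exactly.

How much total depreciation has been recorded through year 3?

Depreciable base = $288,664 − $40,400 = $248,264.
Year 1: DB = ⌊$288,664 × 125%/7⌋ = $51,547; SL = ⌊$248,264/7⌋ = $35,466 → take DB $51,547. Book value $237,117.
Year 2: DB = ⌊$237,117 × 125%/7⌋ = $42,342; SL = ⌊$196,717/6⌋ = $32,786 → take DB $42,342. Book value $194,775.
Year 3: DB = ⌊$194,775 × 125%/7⌋ = $34,781; SL = ⌊$154,375/5⌋ = $30,875 → take DB $34,781. Book value $159,994.
Accumulated through year 3 = $288,664 − $159,994 = $128,670.

$128,670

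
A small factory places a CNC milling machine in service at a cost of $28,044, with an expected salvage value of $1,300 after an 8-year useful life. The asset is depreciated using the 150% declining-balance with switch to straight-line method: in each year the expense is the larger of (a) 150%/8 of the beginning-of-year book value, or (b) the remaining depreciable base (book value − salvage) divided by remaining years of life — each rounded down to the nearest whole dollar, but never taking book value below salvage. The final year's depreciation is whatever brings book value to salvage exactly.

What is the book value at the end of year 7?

$4,031

Depreciable base = $28,044 − $1,300 = $26,744.
Year 1: DB = ⌊$28,044 × 150%/8⌋ = $5,258; SL = ⌊$26,744/8⌋ = $3,343 → take DB $5,258. Book value $22,786.
Year 2: DB = ⌊$22,786 × 150%/8⌋ = $4,272; SL = ⌊$21,486/7⌋ = $3,069 → take DB $4,272. Book value $18,514.
Year 3: DB = ⌊$18,514 × 150%/8⌋ = $3,471; SL = ⌊$17,214/6⌋ = $2,869 → take DB $3,471. Book value $15,043.
Year 4: DB = ⌊$15,043 × 150%/8⌋ = $2,820; SL = ⌊$13,743/5⌋ = $2,748 → take DB $2,820. Book value $12,223.
Year 5: DB = ⌊$12,223 × 150%/8⌋ = $2,291; SL = ⌊$10,923/4⌋ = $2,730 → take SL $2,730. Book value $9,493.
Year 6: DB = ⌊$9,493 × 150%/8⌋ = $1,779; SL = ⌊$8,193/3⌋ = $2,731 → take SL $2,731. Book value $6,762.
Year 7: DB = ⌊$6,762 × 150%/8⌋ = $1,267; SL = ⌊$5,462/2⌋ = $2,731 → take SL $2,731. Book value $4,031.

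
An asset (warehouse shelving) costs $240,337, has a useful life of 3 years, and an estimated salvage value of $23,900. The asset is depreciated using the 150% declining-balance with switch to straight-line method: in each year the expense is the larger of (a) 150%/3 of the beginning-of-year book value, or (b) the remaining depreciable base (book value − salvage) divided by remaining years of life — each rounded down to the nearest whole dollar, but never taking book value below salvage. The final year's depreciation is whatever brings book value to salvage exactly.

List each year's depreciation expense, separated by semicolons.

$120,168; $60,084; $36,185

Depreciable base = $240,337 − $23,900 = $216,437.
Year 1: DB = ⌊$240,337 × 150%/3⌋ = $120,168; SL = ⌊$216,437/3⌋ = $72,145 → take DB $120,168. Book value $120,169.
Year 2: DB = ⌊$120,169 × 150%/3⌋ = $60,084; SL = ⌊$96,269/2⌋ = $48,134 → take DB $60,084. Book value $60,085.
Year 3 (final): $60,085 − $23,900 = $36,185. Book value $23,900.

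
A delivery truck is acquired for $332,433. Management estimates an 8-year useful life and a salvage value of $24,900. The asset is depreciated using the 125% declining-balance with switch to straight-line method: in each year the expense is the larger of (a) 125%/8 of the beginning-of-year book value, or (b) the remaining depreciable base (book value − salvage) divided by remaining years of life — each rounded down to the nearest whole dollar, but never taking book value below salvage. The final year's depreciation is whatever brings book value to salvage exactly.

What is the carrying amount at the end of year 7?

$59,858

Depreciable base = $332,433 − $24,900 = $307,533.
Year 1: DB = ⌊$332,433 × 125%/8⌋ = $51,942; SL = ⌊$307,533/8⌋ = $38,441 → take DB $51,942. Book value $280,491.
Year 2: DB = ⌊$280,491 × 125%/8⌋ = $43,826; SL = ⌊$255,591/7⌋ = $36,513 → take DB $43,826. Book value $236,665.
Year 3: DB = ⌊$236,665 × 125%/8⌋ = $36,978; SL = ⌊$211,765/6⌋ = $35,294 → take DB $36,978. Book value $199,687.
Year 4: DB = ⌊$199,687 × 125%/8⌋ = $31,201; SL = ⌊$174,787/5⌋ = $34,957 → take SL $34,957. Book value $164,730.
Year 5: DB = ⌊$164,730 × 125%/8⌋ = $25,739; SL = ⌊$139,830/4⌋ = $34,957 → take SL $34,957. Book value $129,773.
Year 6: DB = ⌊$129,773 × 125%/8⌋ = $20,277; SL = ⌊$104,873/3⌋ = $34,957 → take SL $34,957. Book value $94,816.
Year 7: DB = ⌊$94,816 × 125%/8⌋ = $14,815; SL = ⌊$69,916/2⌋ = $34,958 → take SL $34,958. Book value $59,858.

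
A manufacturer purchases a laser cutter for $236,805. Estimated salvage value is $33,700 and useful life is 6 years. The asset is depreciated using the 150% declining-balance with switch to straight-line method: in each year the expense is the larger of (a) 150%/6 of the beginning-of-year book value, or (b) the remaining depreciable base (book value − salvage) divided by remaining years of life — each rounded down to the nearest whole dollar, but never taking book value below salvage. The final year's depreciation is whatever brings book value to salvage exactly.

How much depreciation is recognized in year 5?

Depreciable base = $236,805 − $33,700 = $203,105.
Year 1: DB = ⌊$236,805 × 150%/6⌋ = $59,201; SL = ⌊$203,105/6⌋ = $33,850 → take DB $59,201. Book value $177,604.
Year 2: DB = ⌊$177,604 × 150%/6⌋ = $44,401; SL = ⌊$143,904/5⌋ = $28,780 → take DB $44,401. Book value $133,203.
Year 3: DB = ⌊$133,203 × 150%/6⌋ = $33,300; SL = ⌊$99,503/4⌋ = $24,875 → take DB $33,300. Book value $99,903.
Year 4: DB = ⌊$99,903 × 150%/6⌋ = $24,975; SL = ⌊$66,203/3⌋ = $22,067 → take DB $24,975. Book value $74,928.
Year 5: DB = ⌊$74,928 × 150%/6⌋ = $18,732; SL = ⌊$41,228/2⌋ = $20,614 → take SL $20,614. Book value $54,314.

$20,614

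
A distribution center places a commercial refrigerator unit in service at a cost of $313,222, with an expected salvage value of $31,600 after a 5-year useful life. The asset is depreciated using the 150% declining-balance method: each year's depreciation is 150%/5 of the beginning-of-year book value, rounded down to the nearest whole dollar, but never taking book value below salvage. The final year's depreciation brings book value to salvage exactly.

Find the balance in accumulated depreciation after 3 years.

Depreciable base = $313,222 − $31,600 = $281,622.
Year 1: ⌊$313,222 × 150%/5⌋ = $93,966. Book value $219,256.
Year 2: ⌊$219,256 × 150%/5⌋ = $65,776. Book value $153,480.
Year 3: ⌊$153,480 × 150%/5⌋ = $46,044. Book value $107,436.
Accumulated through year 3 = $313,222 − $107,436 = $205,786.

$205,786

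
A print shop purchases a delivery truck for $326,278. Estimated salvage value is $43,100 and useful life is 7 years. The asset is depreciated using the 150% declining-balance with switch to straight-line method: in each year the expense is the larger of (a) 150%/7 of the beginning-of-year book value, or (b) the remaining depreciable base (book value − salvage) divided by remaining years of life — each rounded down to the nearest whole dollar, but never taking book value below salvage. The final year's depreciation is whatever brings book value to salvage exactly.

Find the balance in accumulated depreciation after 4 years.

Depreciable base = $326,278 − $43,100 = $283,178.
Year 1: DB = ⌊$326,278 × 150%/7⌋ = $69,916; SL = ⌊$283,178/7⌋ = $40,454 → take DB $69,916. Book value $256,362.
Year 2: DB = ⌊$256,362 × 150%/7⌋ = $54,934; SL = ⌊$213,262/6⌋ = $35,543 → take DB $54,934. Book value $201,428.
Year 3: DB = ⌊$201,428 × 150%/7⌋ = $43,163; SL = ⌊$158,328/5⌋ = $31,665 → take DB $43,163. Book value $158,265.
Year 4: DB = ⌊$158,265 × 150%/7⌋ = $33,913; SL = ⌊$115,165/4⌋ = $28,791 → take DB $33,913. Book value $124,352.
Accumulated through year 4 = $326,278 − $124,352 = $201,926.

$201,926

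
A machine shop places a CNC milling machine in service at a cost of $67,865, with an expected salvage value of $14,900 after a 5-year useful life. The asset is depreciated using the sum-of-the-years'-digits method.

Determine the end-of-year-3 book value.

Depreciable base = $67,865 − $14,900 = $52,965.
Sum of the years' digits = 5+4+3+2+1 = 15.
Year 1: $52,965 × 5/15 = $17,655. Book value $50,210.
Year 2: $52,965 × 4/15 = $14,124. Book value $36,086.
Year 3: $52,965 × 3/15 = $10,593. Book value $25,493.

$25,493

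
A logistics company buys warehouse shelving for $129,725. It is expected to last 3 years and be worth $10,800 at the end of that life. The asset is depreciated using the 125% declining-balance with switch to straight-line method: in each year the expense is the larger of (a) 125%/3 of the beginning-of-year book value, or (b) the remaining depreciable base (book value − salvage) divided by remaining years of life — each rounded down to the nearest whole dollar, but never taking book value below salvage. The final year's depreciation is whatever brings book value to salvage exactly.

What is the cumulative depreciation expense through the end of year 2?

$86,488

Depreciable base = $129,725 − $10,800 = $118,925.
Year 1: DB = ⌊$129,725 × 125%/3⌋ = $54,052; SL = ⌊$118,925/3⌋ = $39,641 → take DB $54,052. Book value $75,673.
Year 2: DB = ⌊$75,673 × 125%/3⌋ = $31,530; SL = ⌊$64,873/2⌋ = $32,436 → take SL $32,436. Book value $43,237.
Accumulated through year 2 = $129,725 − $43,237 = $86,488.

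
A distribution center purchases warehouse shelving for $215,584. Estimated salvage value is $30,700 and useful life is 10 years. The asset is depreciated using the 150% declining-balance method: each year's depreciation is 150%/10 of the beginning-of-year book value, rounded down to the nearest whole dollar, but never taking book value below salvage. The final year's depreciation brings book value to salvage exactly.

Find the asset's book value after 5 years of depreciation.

Depreciable base = $215,584 − $30,700 = $184,884.
Year 1: ⌊$215,584 × 150%/10⌋ = $32,337. Book value $183,247.
Year 2: ⌊$183,247 × 150%/10⌋ = $27,487. Book value $155,760.
Year 3: ⌊$155,760 × 150%/10⌋ = $23,364. Book value $132,396.
Year 4: ⌊$132,396 × 150%/10⌋ = $19,859. Book value $112,537.
Year 5: ⌊$112,537 × 150%/10⌋ = $16,880. Book value $95,657.

$95,657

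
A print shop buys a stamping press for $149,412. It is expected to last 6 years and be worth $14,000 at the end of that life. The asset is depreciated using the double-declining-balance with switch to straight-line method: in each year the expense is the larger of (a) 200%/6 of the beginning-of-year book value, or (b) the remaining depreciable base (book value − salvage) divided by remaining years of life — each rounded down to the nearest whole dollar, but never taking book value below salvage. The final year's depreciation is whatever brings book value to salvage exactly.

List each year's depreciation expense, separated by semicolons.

$49,804; $33,202; $22,135; $14,757; $9,838; $5,676

Depreciable base = $149,412 − $14,000 = $135,412.
Year 1: DB = ⌊$149,412 × 200%/6⌋ = $49,804; SL = ⌊$135,412/6⌋ = $22,568 → take DB $49,804. Book value $99,608.
Year 2: DB = ⌊$99,608 × 200%/6⌋ = $33,202; SL = ⌊$85,608/5⌋ = $17,121 → take DB $33,202. Book value $66,406.
Year 3: DB = ⌊$66,406 × 200%/6⌋ = $22,135; SL = ⌊$52,406/4⌋ = $13,101 → take DB $22,135. Book value $44,271.
Year 4: DB = ⌊$44,271 × 200%/6⌋ = $14,757; SL = ⌊$30,271/3⌋ = $10,090 → take DB $14,757. Book value $29,514.
Year 5: DB = ⌊$29,514 × 200%/6⌋ = $9,838; SL = ⌊$15,514/2⌋ = $7,757 → take DB $9,838. Book value $19,676.
Year 6 (final): $19,676 − $14,000 = $5,676. Book value $14,000.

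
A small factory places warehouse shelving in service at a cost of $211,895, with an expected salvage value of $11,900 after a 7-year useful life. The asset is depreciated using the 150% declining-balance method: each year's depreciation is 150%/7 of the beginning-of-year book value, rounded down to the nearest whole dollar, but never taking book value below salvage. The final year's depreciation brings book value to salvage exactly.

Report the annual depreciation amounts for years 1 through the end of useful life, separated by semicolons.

$45,406; $35,676; $28,031; $22,024; $17,305; $13,597; $37,956

Depreciable base = $211,895 − $11,900 = $199,995.
Year 1: ⌊$211,895 × 150%/7⌋ = $45,406. Book value $166,489.
Year 2: ⌊$166,489 × 150%/7⌋ = $35,676. Book value $130,813.
Year 3: ⌊$130,813 × 150%/7⌋ = $28,031. Book value $102,782.
Year 4: ⌊$102,782 × 150%/7⌋ = $22,024. Book value $80,758.
Year 5: ⌊$80,758 × 150%/7⌋ = $17,305. Book value $63,453.
Year 6: ⌊$63,453 × 150%/7⌋ = $13,597. Book value $49,856.
Year 7 (final): $49,856 − $11,900 = $37,956. Book value $11,900.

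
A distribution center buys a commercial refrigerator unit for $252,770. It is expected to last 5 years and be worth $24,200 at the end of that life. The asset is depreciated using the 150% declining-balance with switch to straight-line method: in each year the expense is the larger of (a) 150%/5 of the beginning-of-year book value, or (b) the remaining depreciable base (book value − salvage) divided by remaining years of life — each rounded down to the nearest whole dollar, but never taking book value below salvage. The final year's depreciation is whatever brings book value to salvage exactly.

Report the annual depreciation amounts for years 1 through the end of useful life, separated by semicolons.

$75,831; $53,081; $37,157; $31,250; $31,251

Depreciable base = $252,770 − $24,200 = $228,570.
Year 1: DB = ⌊$252,770 × 150%/5⌋ = $75,831; SL = ⌊$228,570/5⌋ = $45,714 → take DB $75,831. Book value $176,939.
Year 2: DB = ⌊$176,939 × 150%/5⌋ = $53,081; SL = ⌊$152,739/4⌋ = $38,184 → take DB $53,081. Book value $123,858.
Year 3: DB = ⌊$123,858 × 150%/5⌋ = $37,157; SL = ⌊$99,658/3⌋ = $33,219 → take DB $37,157. Book value $86,701.
Year 4: DB = ⌊$86,701 × 150%/5⌋ = $26,010; SL = ⌊$62,501/2⌋ = $31,250 → take SL $31,250. Book value $55,451.
Year 5 (final): $55,451 − $24,200 = $31,251. Book value $24,200.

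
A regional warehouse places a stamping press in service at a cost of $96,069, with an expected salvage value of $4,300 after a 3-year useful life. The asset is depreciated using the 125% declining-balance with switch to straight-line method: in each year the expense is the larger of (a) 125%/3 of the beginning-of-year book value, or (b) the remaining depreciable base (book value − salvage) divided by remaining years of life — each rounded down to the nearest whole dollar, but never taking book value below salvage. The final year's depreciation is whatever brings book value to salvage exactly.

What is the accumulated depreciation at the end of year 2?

$65,898

Depreciable base = $96,069 − $4,300 = $91,769.
Year 1: DB = ⌊$96,069 × 125%/3⌋ = $40,028; SL = ⌊$91,769/3⌋ = $30,589 → take DB $40,028. Book value $56,041.
Year 2: DB = ⌊$56,041 × 125%/3⌋ = $23,350; SL = ⌊$51,741/2⌋ = $25,870 → take SL $25,870. Book value $30,171.
Accumulated through year 2 = $96,069 − $30,171 = $65,898.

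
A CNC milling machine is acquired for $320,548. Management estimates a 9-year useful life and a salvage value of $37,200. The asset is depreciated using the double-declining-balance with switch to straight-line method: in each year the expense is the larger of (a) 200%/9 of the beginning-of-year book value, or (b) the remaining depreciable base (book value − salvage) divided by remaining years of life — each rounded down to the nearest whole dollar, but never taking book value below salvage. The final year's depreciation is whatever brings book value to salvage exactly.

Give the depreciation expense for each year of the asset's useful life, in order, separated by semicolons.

$71,232; $55,403; $43,091; $33,516; $26,068; $20,275; $15,769; $12,265; $5,729

Depreciable base = $320,548 − $37,200 = $283,348.
Year 1: DB = ⌊$320,548 × 200%/9⌋ = $71,232; SL = ⌊$283,348/9⌋ = $31,483 → take DB $71,232. Book value $249,316.
Year 2: DB = ⌊$249,316 × 200%/9⌋ = $55,403; SL = ⌊$212,116/8⌋ = $26,514 → take DB $55,403. Book value $193,913.
Year 3: DB = ⌊$193,913 × 200%/9⌋ = $43,091; SL = ⌊$156,713/7⌋ = $22,387 → take DB $43,091. Book value $150,822.
Year 4: DB = ⌊$150,822 × 200%/9⌋ = $33,516; SL = ⌊$113,622/6⌋ = $18,937 → take DB $33,516. Book value $117,306.
Year 5: DB = ⌊$117,306 × 200%/9⌋ = $26,068; SL = ⌊$80,106/5⌋ = $16,021 → take DB $26,068. Book value $91,238.
Year 6: DB = ⌊$91,238 × 200%/9⌋ = $20,275; SL = ⌊$54,038/4⌋ = $13,509 → take DB $20,275. Book value $70,963.
Year 7: DB = ⌊$70,963 × 200%/9⌋ = $15,769; SL = ⌊$33,763/3⌋ = $11,254 → take DB $15,769. Book value $55,194.
Year 8: DB = ⌊$55,194 × 200%/9⌋ = $12,265; SL = ⌊$17,994/2⌋ = $8,997 → take DB $12,265. Book value $42,929.
Year 9 (final): $42,929 − $37,200 = $5,729. Book value $37,200.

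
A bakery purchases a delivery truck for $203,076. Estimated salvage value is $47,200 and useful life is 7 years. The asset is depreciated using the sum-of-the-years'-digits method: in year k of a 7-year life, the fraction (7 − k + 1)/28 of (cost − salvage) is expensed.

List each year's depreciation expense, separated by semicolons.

$38,969; $33,402; $27,835; $22,268; $16,701; $11,134; $5,567

Depreciable base = $203,076 − $47,200 = $155,876.
Sum of the years' digits = 7+6+5+4+3+2+1 = 28.
Year 1: $155,876 × 7/28 = $38,969. Book value $164,107.
Year 2: $155,876 × 6/28 = $33,402. Book value $130,705.
Year 3: $155,876 × 5/28 = $27,835. Book value $102,870.
Year 4: $155,876 × 4/28 = $22,268. Book value $80,602.
Year 5: $155,876 × 3/28 = $16,701. Book value $63,901.
Year 6: $155,876 × 2/28 = $11,134. Book value $52,767.
Year 7: $155,876 × 1/28 = $5,567. Book value $47,200.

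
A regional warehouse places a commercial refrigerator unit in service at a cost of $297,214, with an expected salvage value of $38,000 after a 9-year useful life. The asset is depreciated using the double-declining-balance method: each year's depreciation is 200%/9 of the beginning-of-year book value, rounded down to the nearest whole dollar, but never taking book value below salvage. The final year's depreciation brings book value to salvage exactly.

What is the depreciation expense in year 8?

Depreciable base = $297,214 − $38,000 = $259,214.
Year 1: ⌊$297,214 × 200%/9⌋ = $66,047. Book value $231,167.
Year 2: ⌊$231,167 × 200%/9⌋ = $51,370. Book value $179,797.
Year 3: ⌊$179,797 × 200%/9⌋ = $39,954. Book value $139,843.
Year 4: ⌊$139,843 × 200%/9⌋ = $31,076. Book value $108,767.
Year 5: ⌊$108,767 × 200%/9⌋ = $24,170. Book value $84,597.
Year 6: ⌊$84,597 × 200%/9⌋ = $18,799. Book value $65,798.
Year 7: ⌊$65,798 × 200%/9⌋ = $14,621. Book value $51,177.
Year 8: ⌊$51,177 × 200%/9⌋ = $11,372. Book value $39,805.

$11,372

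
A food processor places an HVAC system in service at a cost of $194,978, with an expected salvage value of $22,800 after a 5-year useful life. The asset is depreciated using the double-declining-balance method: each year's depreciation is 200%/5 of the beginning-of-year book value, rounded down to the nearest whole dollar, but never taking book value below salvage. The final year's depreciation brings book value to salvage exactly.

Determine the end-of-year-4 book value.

$25,270

Depreciable base = $194,978 − $22,800 = $172,178.
Year 1: ⌊$194,978 × 200%/5⌋ = $77,991. Book value $116,987.
Year 2: ⌊$116,987 × 200%/5⌋ = $46,794. Book value $70,193.
Year 3: ⌊$70,193 × 200%/5⌋ = $28,077. Book value $42,116.
Year 4: ⌊$42,116 × 200%/5⌋ = $16,846. Book value $25,270.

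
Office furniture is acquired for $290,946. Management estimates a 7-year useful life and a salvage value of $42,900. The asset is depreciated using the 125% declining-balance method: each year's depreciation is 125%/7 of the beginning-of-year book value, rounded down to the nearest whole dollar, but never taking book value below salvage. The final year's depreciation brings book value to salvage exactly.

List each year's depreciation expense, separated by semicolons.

Depreciable base = $290,946 − $42,900 = $248,046.
Year 1: ⌊$290,946 × 125%/7⌋ = $51,954. Book value $238,992.
Year 2: ⌊$238,992 × 125%/7⌋ = $42,677. Book value $196,315.
Year 3: ⌊$196,315 × 125%/7⌋ = $35,056. Book value $161,259.
Year 4: ⌊$161,259 × 125%/7⌋ = $28,796. Book value $132,463.
Year 5: ⌊$132,463 × 125%/7⌋ = $23,654. Book value $108,809.
Year 6: ⌊$108,809 × 125%/7⌋ = $19,430. Book value $89,379.
Year 7 (final): $89,379 − $42,900 = $46,479. Book value $42,900.

$51,954; $42,677; $35,056; $28,796; $23,654; $19,430; $46,479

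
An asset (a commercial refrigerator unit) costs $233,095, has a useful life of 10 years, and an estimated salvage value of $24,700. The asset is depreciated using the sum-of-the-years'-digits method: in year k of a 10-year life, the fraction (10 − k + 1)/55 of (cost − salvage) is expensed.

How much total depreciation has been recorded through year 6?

$170,505

Depreciable base = $233,095 − $24,700 = $208,395.
Sum of the years' digits = 10+9+8+7+6+5+4+3+2+1 = 55.
Year 1: $208,395 × 10/55 = $37,890. Book value $195,205.
Year 2: $208,395 × 9/55 = $34,101. Book value $161,104.
Year 3: $208,395 × 8/55 = $30,312. Book value $130,792.
Year 4: $208,395 × 7/55 = $26,523. Book value $104,269.
Year 5: $208,395 × 6/55 = $22,734. Book value $81,535.
Year 6: $208,395 × 5/55 = $18,945. Book value $62,590.
Accumulated through year 6 = $233,095 − $62,590 = $170,505.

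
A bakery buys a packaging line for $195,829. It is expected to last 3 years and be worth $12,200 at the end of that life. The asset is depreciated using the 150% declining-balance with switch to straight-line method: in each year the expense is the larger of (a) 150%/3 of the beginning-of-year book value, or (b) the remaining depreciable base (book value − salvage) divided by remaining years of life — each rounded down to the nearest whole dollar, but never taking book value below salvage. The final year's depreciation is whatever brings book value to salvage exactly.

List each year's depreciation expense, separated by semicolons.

Depreciable base = $195,829 − $12,200 = $183,629.
Year 1: DB = ⌊$195,829 × 150%/3⌋ = $97,914; SL = ⌊$183,629/3⌋ = $61,209 → take DB $97,914. Book value $97,915.
Year 2: DB = ⌊$97,915 × 150%/3⌋ = $48,957; SL = ⌊$85,715/2⌋ = $42,857 → take DB $48,957. Book value $48,958.
Year 3 (final): $48,958 − $12,200 = $36,758. Book value $12,200.

$97,914; $48,957; $36,758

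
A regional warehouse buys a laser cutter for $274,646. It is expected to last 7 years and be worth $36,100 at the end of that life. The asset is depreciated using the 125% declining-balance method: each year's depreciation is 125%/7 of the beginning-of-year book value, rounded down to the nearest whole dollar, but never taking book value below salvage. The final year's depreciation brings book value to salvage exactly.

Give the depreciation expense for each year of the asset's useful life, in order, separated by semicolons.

$49,043; $40,286; $33,092; $27,183; $22,328; $18,341; $48,273

Depreciable base = $274,646 − $36,100 = $238,546.
Year 1: ⌊$274,646 × 125%/7⌋ = $49,043. Book value $225,603.
Year 2: ⌊$225,603 × 125%/7⌋ = $40,286. Book value $185,317.
Year 3: ⌊$185,317 × 125%/7⌋ = $33,092. Book value $152,225.
Year 4: ⌊$152,225 × 125%/7⌋ = $27,183. Book value $125,042.
Year 5: ⌊$125,042 × 125%/7⌋ = $22,328. Book value $102,714.
Year 6: ⌊$102,714 × 125%/7⌋ = $18,341. Book value $84,373.
Year 7 (final): $84,373 − $36,100 = $48,273. Book value $36,100.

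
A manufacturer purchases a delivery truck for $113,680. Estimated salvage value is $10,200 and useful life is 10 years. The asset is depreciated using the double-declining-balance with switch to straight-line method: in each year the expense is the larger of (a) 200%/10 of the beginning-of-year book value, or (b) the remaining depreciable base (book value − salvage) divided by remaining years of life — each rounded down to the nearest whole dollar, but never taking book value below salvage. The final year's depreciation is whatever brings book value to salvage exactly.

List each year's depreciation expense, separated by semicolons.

$22,736; $18,188; $14,551; $11,641; $9,312; $7,450; $5,960; $4,768; $4,437; $4,437

Depreciable base = $113,680 − $10,200 = $103,480.
Year 1: DB = ⌊$113,680 × 200%/10⌋ = $22,736; SL = ⌊$103,480/10⌋ = $10,348 → take DB $22,736. Book value $90,944.
Year 2: DB = ⌊$90,944 × 200%/10⌋ = $18,188; SL = ⌊$80,744/9⌋ = $8,971 → take DB $18,188. Book value $72,756.
Year 3: DB = ⌊$72,756 × 200%/10⌋ = $14,551; SL = ⌊$62,556/8⌋ = $7,819 → take DB $14,551. Book value $58,205.
Year 4: DB = ⌊$58,205 × 200%/10⌋ = $11,641; SL = ⌊$48,005/7⌋ = $6,857 → take DB $11,641. Book value $46,564.
Year 5: DB = ⌊$46,564 × 200%/10⌋ = $9,312; SL = ⌊$36,364/6⌋ = $6,060 → take DB $9,312. Book value $37,252.
Year 6: DB = ⌊$37,252 × 200%/10⌋ = $7,450; SL = ⌊$27,052/5⌋ = $5,410 → take DB $7,450. Book value $29,802.
Year 7: DB = ⌊$29,802 × 200%/10⌋ = $5,960; SL = ⌊$19,602/4⌋ = $4,900 → take DB $5,960. Book value $23,842.
Year 8: DB = ⌊$23,842 × 200%/10⌋ = $4,768; SL = ⌊$13,642/3⌋ = $4,547 → take DB $4,768. Book value $19,074.
Year 9: DB = ⌊$19,074 × 200%/10⌋ = $3,814; SL = ⌊$8,874/2⌋ = $4,437 → take SL $4,437. Book value $14,637.
Year 10 (final): $14,637 − $10,200 = $4,437. Book value $10,200.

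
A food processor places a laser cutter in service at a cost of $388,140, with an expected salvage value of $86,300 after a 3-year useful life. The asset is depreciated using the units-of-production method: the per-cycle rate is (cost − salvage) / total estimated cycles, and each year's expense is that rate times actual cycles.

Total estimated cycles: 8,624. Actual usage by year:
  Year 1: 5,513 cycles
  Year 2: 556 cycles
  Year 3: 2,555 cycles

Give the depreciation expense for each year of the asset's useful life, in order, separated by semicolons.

Depreciable base = $388,140 − $86,300 = $301,840.
Rate = $301,840 / 8,624 cycles = $35 per cycle.
Year 1: 5,513 × $35 = $192,955. Book value $195,185.
Year 2: 556 × $35 = $19,460. Book value $175,725.
Year 3: 2,555 × $35 = $89,425. Book value $86,300.

$192,955; $19,460; $89,425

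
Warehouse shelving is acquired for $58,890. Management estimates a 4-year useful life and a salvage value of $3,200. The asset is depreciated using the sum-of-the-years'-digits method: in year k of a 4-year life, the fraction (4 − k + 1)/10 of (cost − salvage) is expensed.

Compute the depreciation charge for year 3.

Depreciable base = $58,890 − $3,200 = $55,690.
Sum of the years' digits = 4+3+2+1 = 10.
Year 1: $55,690 × 4/10 = $22,276. Book value $36,614.
Year 2: $55,690 × 3/10 = $16,707. Book value $19,907.
Year 3: $55,690 × 2/10 = $11,138. Book value $8,769.

$11,138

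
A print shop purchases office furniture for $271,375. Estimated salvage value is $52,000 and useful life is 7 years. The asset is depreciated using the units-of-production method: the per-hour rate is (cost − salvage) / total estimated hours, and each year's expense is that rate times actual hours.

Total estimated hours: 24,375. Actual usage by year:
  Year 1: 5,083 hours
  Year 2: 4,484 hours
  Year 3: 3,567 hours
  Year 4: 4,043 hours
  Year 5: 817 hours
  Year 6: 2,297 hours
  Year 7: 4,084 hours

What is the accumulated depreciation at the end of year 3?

Depreciable base = $271,375 − $52,000 = $219,375.
Rate = $219,375 / 24,375 hours = $9 per hour.
Year 1: 5,083 × $9 = $45,747. Book value $225,628.
Year 2: 4,484 × $9 = $40,356. Book value $185,272.
Year 3: 3,567 × $9 = $32,103. Book value $153,169.
Accumulated through year 3 = $271,375 − $153,169 = $118,206.

$118,206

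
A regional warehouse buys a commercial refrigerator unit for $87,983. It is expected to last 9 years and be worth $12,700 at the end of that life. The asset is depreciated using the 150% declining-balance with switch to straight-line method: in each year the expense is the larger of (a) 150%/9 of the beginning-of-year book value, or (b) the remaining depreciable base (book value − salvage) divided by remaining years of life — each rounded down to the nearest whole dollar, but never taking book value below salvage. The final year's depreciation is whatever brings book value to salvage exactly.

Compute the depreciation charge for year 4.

$8,486

Depreciable base = $87,983 − $12,700 = $75,283.
Year 1: DB = ⌊$87,983 × 150%/9⌋ = $14,663; SL = ⌊$75,283/9⌋ = $8,364 → take DB $14,663. Book value $73,320.
Year 2: DB = ⌊$73,320 × 150%/9⌋ = $12,220; SL = ⌊$60,620/8⌋ = $7,577 → take DB $12,220. Book value $61,100.
Year 3: DB = ⌊$61,100 × 150%/9⌋ = $10,183; SL = ⌊$48,400/7⌋ = $6,914 → take DB $10,183. Book value $50,917.
Year 4: DB = ⌊$50,917 × 150%/9⌋ = $8,486; SL = ⌊$38,217/6⌋ = $6,369 → take DB $8,486. Book value $42,431.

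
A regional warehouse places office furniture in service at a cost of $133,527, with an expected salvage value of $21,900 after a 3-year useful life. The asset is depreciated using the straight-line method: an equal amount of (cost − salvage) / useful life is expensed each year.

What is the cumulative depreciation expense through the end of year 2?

Depreciable base = $133,527 − $21,900 = $111,627.
Annual expense = $111,627 / 3 = $37,209.
End of year 1: book value $96,318.
End of year 2: book value $59,109.
Accumulated through year 2 = $133,527 − $59,109 = $74,418.

$74,418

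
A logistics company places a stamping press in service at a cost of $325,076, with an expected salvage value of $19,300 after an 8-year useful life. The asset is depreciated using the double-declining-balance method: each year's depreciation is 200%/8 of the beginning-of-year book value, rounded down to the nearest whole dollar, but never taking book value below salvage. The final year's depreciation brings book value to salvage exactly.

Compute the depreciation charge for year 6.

Depreciable base = $325,076 − $19,300 = $305,776.
Year 1: ⌊$325,076 × 200%/8⌋ = $81,269. Book value $243,807.
Year 2: ⌊$243,807 × 200%/8⌋ = $60,951. Book value $182,856.
Year 3: ⌊$182,856 × 200%/8⌋ = $45,714. Book value $137,142.
Year 4: ⌊$137,142 × 200%/8⌋ = $34,285. Book value $102,857.
Year 5: ⌊$102,857 × 200%/8⌋ = $25,714. Book value $77,143.
Year 6: ⌊$77,143 × 200%/8⌋ = $19,285. Book value $57,858.

$19,285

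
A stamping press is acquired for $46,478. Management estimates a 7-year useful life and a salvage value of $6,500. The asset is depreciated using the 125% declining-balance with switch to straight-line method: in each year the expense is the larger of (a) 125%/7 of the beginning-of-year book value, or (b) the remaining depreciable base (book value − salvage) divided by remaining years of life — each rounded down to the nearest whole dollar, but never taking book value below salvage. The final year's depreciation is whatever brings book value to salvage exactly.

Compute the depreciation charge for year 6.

Depreciable base = $46,478 − $6,500 = $39,978.
Year 1: DB = ⌊$46,478 × 125%/7⌋ = $8,299; SL = ⌊$39,978/7⌋ = $5,711 → take DB $8,299. Book value $38,179.
Year 2: DB = ⌊$38,179 × 125%/7⌋ = $6,817; SL = ⌊$31,679/6⌋ = $5,279 → take DB $6,817. Book value $31,362.
Year 3: DB = ⌊$31,362 × 125%/7⌋ = $5,600; SL = ⌊$24,862/5⌋ = $4,972 → take DB $5,600. Book value $25,762.
Year 4: DB = ⌊$25,762 × 125%/7⌋ = $4,600; SL = ⌊$19,262/4⌋ = $4,815 → take SL $4,815. Book value $20,947.
Year 5: DB = ⌊$20,947 × 125%/7⌋ = $3,740; SL = ⌊$14,447/3⌋ = $4,815 → take SL $4,815. Book value $16,132.
Year 6: DB = ⌊$16,132 × 125%/7⌋ = $2,880; SL = ⌊$9,632/2⌋ = $4,816 → take SL $4,816. Book value $11,316.

$4,816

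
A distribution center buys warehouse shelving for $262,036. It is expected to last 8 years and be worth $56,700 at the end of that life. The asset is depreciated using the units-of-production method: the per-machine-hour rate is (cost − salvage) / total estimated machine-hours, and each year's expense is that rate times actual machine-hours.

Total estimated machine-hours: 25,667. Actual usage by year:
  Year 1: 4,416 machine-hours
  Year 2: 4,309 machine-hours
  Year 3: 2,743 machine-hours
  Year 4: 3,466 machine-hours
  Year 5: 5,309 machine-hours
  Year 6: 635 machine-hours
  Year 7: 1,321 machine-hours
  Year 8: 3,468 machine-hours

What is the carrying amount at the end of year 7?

Depreciable base = $262,036 − $56,700 = $205,336.
Rate = $205,336 / 25,667 machine-hours = $8 per machine-hour.
Year 1: 4,416 × $8 = $35,328. Book value $226,708.
Year 2: 4,309 × $8 = $34,472. Book value $192,236.
Year 3: 2,743 × $8 = $21,944. Book value $170,292.
Year 4: 3,466 × $8 = $27,728. Book value $142,564.
Year 5: 5,309 × $8 = $42,472. Book value $100,092.
Year 6: 635 × $8 = $5,080. Book value $95,012.
Year 7: 1,321 × $8 = $10,568. Book value $84,444.

$84,444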